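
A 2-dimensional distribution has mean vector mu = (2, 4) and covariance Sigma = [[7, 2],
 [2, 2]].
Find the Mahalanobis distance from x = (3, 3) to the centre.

Step 1 — centre the observation: (x - mu) = (1, -1).

Step 2 — invert Sigma. det(Sigma) = 7·2 - (2)² = 10.
  Sigma^{-1} = (1/det) · [[d, -b], [-b, a]] = [[0.2, -0.2],
 [-0.2, 0.7]].

Step 3 — form the quadratic (x - mu)^T · Sigma^{-1} · (x - mu):
  Sigma^{-1} · (x - mu) = (0.4, -0.9).
  (x - mu)^T · [Sigma^{-1} · (x - mu)] = (1)·(0.4) + (-1)·(-0.9) = 1.3.

Step 4 — take square root: d = √(1.3) ≈ 1.1402.

d(x, mu) = √(1.3) ≈ 1.1402


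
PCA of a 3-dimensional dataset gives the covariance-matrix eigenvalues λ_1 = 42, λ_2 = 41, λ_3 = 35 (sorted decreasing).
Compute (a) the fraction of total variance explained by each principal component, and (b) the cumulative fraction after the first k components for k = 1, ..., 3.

Step 1 — total variance = trace(Sigma) = Σ λ_i = 42 + 41 + 35 = 118.

Step 2 — fraction explained by component i = λ_i / Σ λ:
  PC1: 42/118 = 0.3559
  PC2: 41/118 = 0.3475
  PC3: 35/118 = 0.2966

Step 3 — cumulative fraction after k components = (λ_1 + ... + λ_k) / Σ λ:
  k = 1: 42/118 = 0.3559
  k = 2: (42 + 41)/118 = 83/118 = 0.7034
  k = 3: (42 + 41 + 35)/118 = 118/118 = 1

Summary (fraction, with percent):

explained: PC1 0.3559 (35.59%), PC2 0.3475 (34.75%), PC3 0.2966 (29.66%);  cumulative: 0.3559, 0.7034, 1


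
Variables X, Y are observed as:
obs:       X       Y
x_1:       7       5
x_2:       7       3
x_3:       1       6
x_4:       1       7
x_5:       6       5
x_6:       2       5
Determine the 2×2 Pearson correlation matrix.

Step 1 — column means:
  mean(X) = (7 + 7 + 1 + 1 + 6 + 2) / 6 = 24/6 = 4
  mean(Y) = (5 + 3 + 6 + 7 + 5 + 5) / 6 = 31/6 = 5.1667

Step 2 — sample variances and covariances s[i,j] = (1/(n-1)) · Σ_k (x_{k,i} - mean_i) · (x_{k,j} - mean_j), with n-1 = 5:
  s[X,X] = ((3)·(3) + (3)·(3) + (-3)·(-3) + (-3)·(-3) + (2)·(2) + (-2)·(-2)) / 5 = 44/5 = 8.8
  s[X,Y] = ((3)·(-0.1667) + (3)·(-2.1667) + (-3)·(0.8333) + (-3)·(1.8333) + (2)·(-0.1667) + (-2)·(-0.1667)) / 5 = -15/5 = -3
  s[Y,Y] = ((-0.1667)·(-0.1667) + (-2.1667)·(-2.1667) + (0.8333)·(0.8333) + (1.8333)·(1.8333) + (-0.1667)·(-0.1667) + (-0.1667)·(-0.1667)) / 5 = 8.8333/5 = 1.7667
  Sample standard deviations s_i = √(s[i,i]):
  s(X) = √(8.8) = 2.9665
  s(Y) = √(1.7667) = 1.3292

Step 3 — r_{ij} = s_{ij} / (s_i · s_j):
  r[X,X] = 1 (diagonal).
  r[X,Y] = -3 / (2.9665 · 1.3292) = -3 / 3.9429 = -0.7609
  r[Y,Y] = 1 (diagonal).

R is symmetric with unit diagonal. Assembling:

R = [[1, -0.7609],
 [-0.7609, 1]]


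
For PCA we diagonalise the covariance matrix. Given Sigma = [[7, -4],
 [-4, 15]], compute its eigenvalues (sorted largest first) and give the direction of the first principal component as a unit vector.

Step 1 — characteristic polynomial of 2×2 Sigma:
  det(Sigma - λI) = λ² - trace · λ + det = 0.
  trace = 7 + 15 = 22, det = 7·15 - (-4)² = 89.
Step 2 — discriminant:
  Δ = trace² - 4·det = 484 - 356 = 128.
Step 3 — eigenvalues:
  λ = (trace ± √Δ)/2 = (22 ± 11.3137)/2,
  λ_1 = 16.6569,  λ_2 = 5.3431.

Step 4 — unit eigenvector for λ_1: solve (Sigma - λ_1 I)v = 0. First row:
  (7 - 16.6569)·v_x + (-4)·v_y = 0, i.e. (-9.6569)·v_x + (-4)·v_y = 0,
  so v ∝ (b, λ_1 - a) = (-4, 9.6569); multiply by -1 so the first entry is positive: u = (4, -9.6569).
  ||u|| = √((4)² + (-9.6569)²) = √(109.2548) ≈ 10.4525,
  v_1 = u/||u|| ≈ (0.3827, -0.9239) (||v_1|| = 1).

λ_1 = 16.6569,  λ_2 = 5.3431;  v_1 ≈ (0.3827, -0.9239)


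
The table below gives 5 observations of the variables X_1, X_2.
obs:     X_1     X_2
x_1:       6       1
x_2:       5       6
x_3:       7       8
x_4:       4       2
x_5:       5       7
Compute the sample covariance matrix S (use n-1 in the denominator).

Step 1 — column means:
  mean(X_1) = (6 + 5 + 7 + 4 + 5) / 5 = 27/5 = 5.4
  mean(X_2) = (1 + 6 + 8 + 2 + 7) / 5 = 24/5 = 4.8

Step 2 — sample covariance S[i,j] = (1/(n-1)) · Σ_k (x_{k,i} - mean_i) · (x_{k,j} - mean_j), with n-1 = 4.
  S[X_1,X_1] = ((0.6)·(0.6) + (-0.4)·(-0.4) + (1.6)·(1.6) + (-1.4)·(-1.4) + (-0.4)·(-0.4)) / 4 = 5.2/4 = 1.3
  S[X_1,X_2] = ((0.6)·(-3.8) + (-0.4)·(1.2) + (1.6)·(3.2) + (-1.4)·(-2.8) + (-0.4)·(2.2)) / 4 = 5.4/4 = 1.35
  S[X_2,X_2] = ((-3.8)·(-3.8) + (1.2)·(1.2) + (3.2)·(3.2) + (-2.8)·(-2.8) + (2.2)·(2.2)) / 4 = 38.8/4 = 9.7

S is symmetric (S[j,i] = S[i,j]). Assembling:

S = [[1.3, 1.35],
 [1.35, 9.7]]


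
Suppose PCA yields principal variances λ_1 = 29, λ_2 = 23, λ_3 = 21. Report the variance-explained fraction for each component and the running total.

Step 1 — total variance = trace(Sigma) = Σ λ_i = 29 + 23 + 21 = 73.

Step 2 — fraction explained by component i = λ_i / Σ λ:
  PC1: 29/73 = 0.3973
  PC2: 23/73 = 0.3151
  PC3: 21/73 = 0.2877

Step 3 — cumulative fraction after k components = (λ_1 + ... + λ_k) / Σ λ:
  k = 1: 29/73 = 0.3973
  k = 2: (29 + 23)/73 = 52/73 = 0.7123
  k = 3: (29 + 23 + 21)/73 = 73/73 = 1

Summary (fraction, with percent):

explained: PC1 0.3973 (39.73%), PC2 0.3151 (31.51%), PC3 0.2877 (28.77%);  cumulative: 0.3973, 0.7123, 1


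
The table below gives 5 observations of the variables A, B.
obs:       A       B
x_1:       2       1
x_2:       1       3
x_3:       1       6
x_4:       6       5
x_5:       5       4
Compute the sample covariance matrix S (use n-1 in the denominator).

Step 1 — column means:
  mean(A) = (2 + 1 + 1 + 6 + 5) / 5 = 15/5 = 3
  mean(B) = (1 + 3 + 6 + 5 + 4) / 5 = 19/5 = 3.8

Step 2 — sample covariance S[i,j] = (1/(n-1)) · Σ_k (x_{k,i} - mean_i) · (x_{k,j} - mean_j), with n-1 = 4.
  S[A,A] = ((-1)·(-1) + (-2)·(-2) + (-2)·(-2) + (3)·(3) + (2)·(2)) / 4 = 22/4 = 5.5
  S[A,B] = ((-1)·(-2.8) + (-2)·(-0.8) + (-2)·(2.2) + (3)·(1.2) + (2)·(0.2)) / 4 = 4/4 = 1
  S[B,B] = ((-2.8)·(-2.8) + (-0.8)·(-0.8) + (2.2)·(2.2) + (1.2)·(1.2) + (0.2)·(0.2)) / 4 = 14.8/4 = 3.7

S is symmetric (S[j,i] = S[i,j]). Assembling:

S = [[5.5, 1],
 [1, 3.7]]


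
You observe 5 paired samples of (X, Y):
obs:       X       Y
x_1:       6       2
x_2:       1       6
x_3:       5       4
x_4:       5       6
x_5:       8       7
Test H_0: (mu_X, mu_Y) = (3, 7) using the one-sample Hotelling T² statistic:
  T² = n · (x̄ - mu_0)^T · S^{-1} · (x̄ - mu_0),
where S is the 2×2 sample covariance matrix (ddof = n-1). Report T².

Step 1 — sample mean vector:
  mean(X) = (6 + 1 + 5 + 5 + 8) / 5 = 25/5 = 5
  mean(Y) = (2 + 6 + 4 + 6 + 7) / 5 = 25/5 = 5
  x̄ = (5, 5),  deviation x̄ - mu_0 = (5, 5) - (3, 7) = (2, -2).

Step 2 — sample covariance matrix, S[i,j] = (1/(n-1)) · Σ_k (x_{k,i} - mean_i) · (x_{k,j} - mean_j), divisor n-1 = 4:
  S[X,X] = ((1)·(1) + (-4)·(-4) + (0)·(0) + (0)·(0) + (3)·(3)) / 4 = 26/4 = 6.5
  S[X,Y] = ((1)·(-3) + (-4)·(1) + (0)·(-1) + (0)·(1) + (3)·(2)) / 4 = -1/4 = -0.25
  S[Y,Y] = ((-3)·(-3) + (1)·(1) + (-1)·(-1) + (1)·(1) + (2)·(2)) / 4 = 16/4 = 4
  S = [[6.5, -0.25],
 [-0.25, 4]].

Step 3 — invert S. det(S) = 6.5·4 - (-0.25)² = 25.9375.
  S^{-1} = (1/det) · [[d, -b], [-b, a]] = [[0.1542, 0.0096],
 [0.0096, 0.2506]].

Step 4 — quadratic form (x̄ - mu_0)^T · S^{-1} · (x̄ - mu_0):
  S^{-1} · (x̄ - mu_0) = (0.2892, -0.4819),
  (x̄ - mu_0)^T · [...] = (2)·(0.2892) + (-2)·(-0.4819) = 1.5422.

Step 5 — scale by n: T² = 5 · 1.5422 = 7.7108.

T² ≈ 7.7108


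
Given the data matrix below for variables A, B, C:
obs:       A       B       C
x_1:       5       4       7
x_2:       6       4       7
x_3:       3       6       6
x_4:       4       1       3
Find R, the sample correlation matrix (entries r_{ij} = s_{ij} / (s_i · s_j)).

Step 1 — column means:
  mean(A) = (5 + 6 + 3 + 4) / 4 = 18/4 = 4.5
  mean(B) = (4 + 4 + 6 + 1) / 4 = 15/4 = 3.75
  mean(C) = (7 + 7 + 6 + 3) / 4 = 23/4 = 5.75

Step 2 — sample variances and covariances s[i,j] = (1/(n-1)) · Σ_k (x_{k,i} - mean_i) · (x_{k,j} - mean_j), with n-1 = 3:
  s[A,A] = ((0.5)·(0.5) + (1.5)·(1.5) + (-1.5)·(-1.5) + (-0.5)·(-0.5)) / 3 = 5/3 = 1.6667
  s[A,B] = ((0.5)·(0.25) + (1.5)·(0.25) + (-1.5)·(2.25) + (-0.5)·(-2.75)) / 3 = -1.5/3 = -0.5
  s[A,C] = ((0.5)·(1.25) + (1.5)·(1.25) + (-1.5)·(0.25) + (-0.5)·(-2.75)) / 3 = 3.5/3 = 1.1667
  s[B,B] = ((0.25)·(0.25) + (0.25)·(0.25) + (2.25)·(2.25) + (-2.75)·(-2.75)) / 3 = 12.75/3 = 4.25
  s[B,C] = ((0.25)·(1.25) + (0.25)·(1.25) + (2.25)·(0.25) + (-2.75)·(-2.75)) / 3 = 8.75/3 = 2.9167
  s[C,C] = ((1.25)·(1.25) + (1.25)·(1.25) + (0.25)·(0.25) + (-2.75)·(-2.75)) / 3 = 10.75/3 = 3.5833
  Sample standard deviations s_i = √(s[i,i]):
  s(A) = √(1.6667) = 1.291
  s(B) = √(4.25) = 2.0616
  s(C) = √(3.5833) = 1.893

Step 3 — r_{ij} = s_{ij} / (s_i · s_j):
  r[A,A] = 1 (diagonal).
  r[A,B] = -0.5 / (1.291 · 2.0616) = -0.5 / 2.6615 = -0.1879
  r[A,C] = 1.1667 / (1.291 · 1.893) = 1.1667 / 2.4438 = 0.4774
  r[B,B] = 1 (diagonal).
  r[B,C] = 2.9167 / (2.0616 · 1.893) = 2.9167 / 3.9025 = 0.7474
  r[C,C] = 1 (diagonal).

R is symmetric with unit diagonal. Assembling:

R = [[1, -0.1879, 0.4774],
 [-0.1879, 1, 0.7474],
 [0.4774, 0.7474, 1]]


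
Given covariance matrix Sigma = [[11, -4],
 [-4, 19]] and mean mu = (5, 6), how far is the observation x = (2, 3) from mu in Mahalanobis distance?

Step 1 — centre the observation: (x - mu) = (-3, -3).

Step 2 — invert Sigma. det(Sigma) = 11·19 - (-4)² = 193.
  Sigma^{-1} = (1/det) · [[d, -b], [-b, a]] = [[0.0984, 0.0207],
 [0.0207, 0.057]].

Step 3 — form the quadratic (x - mu)^T · Sigma^{-1} · (x - mu):
  Sigma^{-1} · (x - mu) = (-0.3575, -0.2332).
  (x - mu)^T · [Sigma^{-1} · (x - mu)] = (-3)·(-0.3575) + (-3)·(-0.2332) = 1.772.

Step 4 — take square root: d = √(1.772) ≈ 1.3312.

d(x, mu) = √(1.772) ≈ 1.3312


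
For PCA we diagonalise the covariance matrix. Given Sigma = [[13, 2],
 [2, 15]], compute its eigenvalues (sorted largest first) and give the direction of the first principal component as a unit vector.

Step 1 — characteristic polynomial of 2×2 Sigma:
  det(Sigma - λI) = λ² - trace · λ + det = 0.
  trace = 13 + 15 = 28, det = 13·15 - (2)² = 191.
Step 2 — discriminant:
  Δ = trace² - 4·det = 784 - 764 = 20.
Step 3 — eigenvalues:
  λ = (trace ± √Δ)/2 = (28 ± 4.4721)/2,
  λ_1 = 16.2361,  λ_2 = 11.7639.

Step 4 — unit eigenvector for λ_1: solve (Sigma - λ_1 I)v = 0. First row:
  (13 - 16.2361)·v_x + (2)·v_y = 0, i.e. (-3.2361)·v_x + (2)·v_y = 0,
  so v ∝ (b, λ_1 - a) = (2, 3.2361) = u.
  ||u|| = √((2)² + (3.2361)²) = √(14.4721) ≈ 3.8042,
  v_1 = u/||u|| ≈ (0.5257, 0.8507) (||v_1|| = 1).

λ_1 = 16.2361,  λ_2 = 11.7639;  v_1 ≈ (0.5257, 0.8507)


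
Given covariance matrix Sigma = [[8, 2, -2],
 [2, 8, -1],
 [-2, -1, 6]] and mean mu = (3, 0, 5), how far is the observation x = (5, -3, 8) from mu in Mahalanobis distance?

Step 1 — centre the observation: (x - mu) = (2, -3, 3).

Step 2 — invert Sigma (cofactor / det for 3×3, or solve directly):
  Sigma^{-1} = [[0.1433, -0.0305, 0.0427],
 [-0.0305, 0.1341, 0.0122],
 [0.0427, 0.0122, 0.1829]].

Step 3 — form the quadratic (x - mu)^T · Sigma^{-1} · (x - mu):
  Sigma^{-1} · (x - mu) = (0.5061, -0.4268, 0.5976).
  (x - mu)^T · [Sigma^{-1} · (x - mu)] = (2)·(0.5061) + (-3)·(-0.4268) + (3)·(0.5976) = 4.0854.

Step 4 — take square root: d = √(4.0854) ≈ 2.0212.

d(x, mu) = √(4.0854) ≈ 2.0212


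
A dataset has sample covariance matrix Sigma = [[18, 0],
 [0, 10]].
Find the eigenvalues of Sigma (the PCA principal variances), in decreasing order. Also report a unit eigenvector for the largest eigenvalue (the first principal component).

Step 1 — characteristic polynomial of 2×2 Sigma:
  det(Sigma - λI) = λ² - trace · λ + det = 0.
  trace = 18 + 10 = 28, det = 18·10 - (0)² = 180.
Step 2 — discriminant:
  Δ = trace² - 4·det = 784 - 720 = 64.
Step 3 — eigenvalues:
  λ = (trace ± √Δ)/2 = (28 ± 8)/2,
  λ_1 = 18,  λ_2 = 10.

Step 4 — unit eigenvector for λ_1: Sigma is diagonal, so its eigenvectors are the coordinate axes. λ_1 = 18 is the diagonal entry on the first coordinate axis, hence
  v_1 = (1, 0) (||v_1|| = 1).

λ_1 = 18,  λ_2 = 10;  v_1 ≈ (1, 0)


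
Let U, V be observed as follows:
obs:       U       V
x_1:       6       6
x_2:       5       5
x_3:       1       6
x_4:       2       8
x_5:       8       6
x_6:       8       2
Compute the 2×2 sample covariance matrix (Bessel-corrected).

Step 1 — column means:
  mean(U) = (6 + 5 + 1 + 2 + 8 + 8) / 6 = 30/6 = 5
  mean(V) = (6 + 5 + 6 + 8 + 6 + 2) / 6 = 33/6 = 5.5

Step 2 — sample covariance S[i,j] = (1/(n-1)) · Σ_k (x_{k,i} - mean_i) · (x_{k,j} - mean_j), with n-1 = 5.
  S[U,U] = ((1)·(1) + (0)·(0) + (-4)·(-4) + (-3)·(-3) + (3)·(3) + (3)·(3)) / 5 = 44/5 = 8.8
  S[U,V] = ((1)·(0.5) + (0)·(-0.5) + (-4)·(0.5) + (-3)·(2.5) + (3)·(0.5) + (3)·(-3.5)) / 5 = -18/5 = -3.6
  S[V,V] = ((0.5)·(0.5) + (-0.5)·(-0.5) + (0.5)·(0.5) + (2.5)·(2.5) + (0.5)·(0.5) + (-3.5)·(-3.5)) / 5 = 19.5/5 = 3.9

S is symmetric (S[j,i] = S[i,j]). Assembling:

S = [[8.8, -3.6],
 [-3.6, 3.9]]


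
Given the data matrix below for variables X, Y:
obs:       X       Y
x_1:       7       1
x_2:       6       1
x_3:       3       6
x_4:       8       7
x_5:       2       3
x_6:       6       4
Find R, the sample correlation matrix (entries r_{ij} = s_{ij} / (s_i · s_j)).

Step 1 — column means:
  mean(X) = (7 + 6 + 3 + 8 + 2 + 6) / 6 = 32/6 = 5.3333
  mean(Y) = (1 + 1 + 6 + 7 + 3 + 4) / 6 = 22/6 = 3.6667

Step 2 — sample variances and covariances s[i,j] = (1/(n-1)) · Σ_k (x_{k,i} - mean_i) · (x_{k,j} - mean_j), with n-1 = 5:
  s[X,X] = ((1.6667)·(1.6667) + (0.6667)·(0.6667) + (-2.3333)·(-2.3333) + (2.6667)·(2.6667) + (-3.3333)·(-3.3333) + (0.6667)·(0.6667)) / 5 = 27.3333/5 = 5.4667
  s[X,Y] = ((1.6667)·(-2.6667) + (0.6667)·(-2.6667) + (-2.3333)·(2.3333) + (2.6667)·(3.3333) + (-3.3333)·(-0.6667) + (0.6667)·(0.3333)) / 5 = -0.3333/5 = -0.0667
  s[Y,Y] = ((-2.6667)·(-2.6667) + (-2.6667)·(-2.6667) + (2.3333)·(2.3333) + (3.3333)·(3.3333) + (-0.6667)·(-0.6667) + (0.3333)·(0.3333)) / 5 = 31.3333/5 = 6.2667
  Sample standard deviations s_i = √(s[i,i]):
  s(X) = √(5.4667) = 2.3381
  s(Y) = √(6.2667) = 2.5033

Step 3 — r_{ij} = s_{ij} / (s_i · s_j):
  r[X,X] = 1 (diagonal).
  r[X,Y] = -0.0667 / (2.3381 · 2.5033) = -0.0667 / 5.853 = -0.0114
  r[Y,Y] = 1 (diagonal).

R is symmetric with unit diagonal. Assembling:

R = [[1, -0.0114],
 [-0.0114, 1]]


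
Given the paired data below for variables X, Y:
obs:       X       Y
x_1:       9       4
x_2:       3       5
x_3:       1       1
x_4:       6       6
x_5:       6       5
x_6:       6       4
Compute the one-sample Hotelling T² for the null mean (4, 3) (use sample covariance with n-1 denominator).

Step 1 — sample mean vector:
  mean(X) = (9 + 3 + 1 + 6 + 6 + 6) / 6 = 31/6 = 5.1667
  mean(Y) = (4 + 5 + 1 + 6 + 5 + 4) / 6 = 25/6 = 4.1667
  x̄ = (5.1667, 4.1667),  deviation x̄ - mu_0 = (5.1667, 4.1667) - (4, 3) = (1.1667, 1.1667).

Step 2 — sample covariance matrix, S[i,j] = (1/(n-1)) · Σ_k (x_{k,i} - mean_i) · (x_{k,j} - mean_j), divisor n-1 = 5:
  S[X,X] = ((3.8333)·(3.8333) + (-2.1667)·(-2.1667) + (-4.1667)·(-4.1667) + (0.8333)·(0.8333) + (0.8333)·(0.8333) + (0.8333)·(0.8333)) / 5 = 38.8333/5 = 7.7667
  S[X,Y] = ((3.8333)·(-0.1667) + (-2.1667)·(0.8333) + (-4.1667)·(-3.1667) + (0.8333)·(1.8333) + (0.8333)·(0.8333) + (0.8333)·(-0.1667)) / 5 = 12.8333/5 = 2.5667
  S[Y,Y] = ((-0.1667)·(-0.1667) + (0.8333)·(0.8333) + (-3.1667)·(-3.1667) + (1.8333)·(1.8333) + (0.8333)·(0.8333) + (-0.1667)·(-0.1667)) / 5 = 14.8333/5 = 2.9667
  S = [[7.7667, 2.5667],
 [2.5667, 2.9667]].

Step 3 — invert S. det(S) = 7.7667·2.9667 - (2.5667)² = 16.4533.
  S^{-1} = (1/det) · [[d, -b], [-b, a]] = [[0.1803, -0.156],
 [-0.156, 0.472]].

Step 4 — quadratic form (x̄ - mu_0)^T · S^{-1} · (x̄ - mu_0):
  S^{-1} · (x̄ - mu_0) = (0.0284, 0.3687),
  (x̄ - mu_0)^T · [...] = (1.1667)·(0.0284) + (1.1667)·(0.3687) = 0.4633.

Step 5 — scale by n: T² = 6 · 0.4633 = 2.7796.

T² ≈ 2.7796


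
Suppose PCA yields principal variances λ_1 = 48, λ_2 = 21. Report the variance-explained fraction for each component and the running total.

Step 1 — total variance = trace(Sigma) = Σ λ_i = 48 + 21 = 69.

Step 2 — fraction explained by component i = λ_i / Σ λ:
  PC1: 48/69 = 0.6957
  PC2: 21/69 = 0.3043

Step 3 — cumulative fraction after k components = (λ_1 + ... + λ_k) / Σ λ:
  k = 1: 48/69 = 0.6957
  k = 2: (48 + 21)/69 = 69/69 = 1

Summary (fraction, with percent):

explained: PC1 0.6957 (69.57%), PC2 0.3043 (30.43%);  cumulative: 0.6957, 1


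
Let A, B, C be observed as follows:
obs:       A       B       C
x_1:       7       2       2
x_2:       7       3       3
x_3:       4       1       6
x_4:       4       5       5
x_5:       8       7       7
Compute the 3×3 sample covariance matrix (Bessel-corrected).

Step 1 — column means:
  mean(A) = (7 + 7 + 4 + 4 + 8) / 5 = 30/5 = 6
  mean(B) = (2 + 3 + 1 + 5 + 7) / 5 = 18/5 = 3.6
  mean(C) = (2 + 3 + 6 + 5 + 7) / 5 = 23/5 = 4.6

Step 2 — sample covariance S[i,j] = (1/(n-1)) · Σ_k (x_{k,i} - mean_i) · (x_{k,j} - mean_j), with n-1 = 4.
  S[A,A] = ((1)·(1) + (1)·(1) + (-2)·(-2) + (-2)·(-2) + (2)·(2)) / 4 = 14/4 = 3.5
  S[A,B] = ((1)·(-1.6) + (1)·(-0.6) + (-2)·(-2.6) + (-2)·(1.4) + (2)·(3.4)) / 4 = 7/4 = 1.75
  S[A,C] = ((1)·(-2.6) + (1)·(-1.6) + (-2)·(1.4) + (-2)·(0.4) + (2)·(2.4)) / 4 = -3/4 = -0.75
  S[B,B] = ((-1.6)·(-1.6) + (-0.6)·(-0.6) + (-2.6)·(-2.6) + (1.4)·(1.4) + (3.4)·(3.4)) / 4 = 23.2/4 = 5.8
  S[B,C] = ((-1.6)·(-2.6) + (-0.6)·(-1.6) + (-2.6)·(1.4) + (1.4)·(0.4) + (3.4)·(2.4)) / 4 = 10.2/4 = 2.55
  S[C,C] = ((-2.6)·(-2.6) + (-1.6)·(-1.6) + (1.4)·(1.4) + (0.4)·(0.4) + (2.4)·(2.4)) / 4 = 17.2/4 = 4.3

S is symmetric (S[j,i] = S[i,j]). Assembling:

S = [[3.5, 1.75, -0.75],
 [1.75, 5.8, 2.55],
 [-0.75, 2.55, 4.3]]


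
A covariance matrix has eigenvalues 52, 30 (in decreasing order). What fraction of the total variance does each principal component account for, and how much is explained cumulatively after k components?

Step 1 — total variance = trace(Sigma) = Σ λ_i = 52 + 30 = 82.

Step 2 — fraction explained by component i = λ_i / Σ λ:
  PC1: 52/82 = 0.6341
  PC2: 30/82 = 0.3659

Step 3 — cumulative fraction after k components = (λ_1 + ... + λ_k) / Σ λ:
  k = 1: 52/82 = 0.6341
  k = 2: (52 + 30)/82 = 82/82 = 1

Summary (fraction, with percent):

explained: PC1 0.6341 (63.41%), PC2 0.3659 (36.59%);  cumulative: 0.6341, 1


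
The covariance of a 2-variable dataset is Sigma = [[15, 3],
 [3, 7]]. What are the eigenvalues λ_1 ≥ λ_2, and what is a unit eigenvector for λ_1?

Step 1 — characteristic polynomial of 2×2 Sigma:
  det(Sigma - λI) = λ² - trace · λ + det = 0.
  trace = 15 + 7 = 22, det = 15·7 - (3)² = 96.
Step 2 — discriminant:
  Δ = trace² - 4·det = 484 - 384 = 100.
Step 3 — eigenvalues:
  λ = (trace ± √Δ)/2 = (22 ± 10)/2,
  λ_1 = 16,  λ_2 = 6.

Step 4 — unit eigenvector for λ_1: solve (Sigma - λ_1 I)v = 0. First row:
  (15 - 16)·v_x + (3)·v_y = 0, i.e. (-1)·v_x + (3)·v_y = 0,
  so v ∝ (b, λ_1 - a) = (3, 1) = u.
  ||u|| = √((3)² + (1)²) = √(10) ≈ 3.1623,
  v_1 = u/||u|| ≈ (0.9487, 0.3162) (||v_1|| = 1).

λ_1 = 16,  λ_2 = 6;  v_1 ≈ (0.9487, 0.3162)


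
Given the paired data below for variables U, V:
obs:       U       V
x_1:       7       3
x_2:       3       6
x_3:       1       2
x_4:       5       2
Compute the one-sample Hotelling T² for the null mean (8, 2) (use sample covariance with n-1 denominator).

Step 1 — sample mean vector:
  mean(U) = (7 + 3 + 1 + 5) / 4 = 16/4 = 4
  mean(V) = (3 + 6 + 2 + 2) / 4 = 13/4 = 3.25
  x̄ = (4, 3.25),  deviation x̄ - mu_0 = (4, 3.25) - (8, 2) = (-4, 1.25).

Step 2 — sample covariance matrix, S[i,j] = (1/(n-1)) · Σ_k (x_{k,i} - mean_i) · (x_{k,j} - mean_j), divisor n-1 = 3:
  S[U,U] = ((3)·(3) + (-1)·(-1) + (-3)·(-3) + (1)·(1)) / 3 = 20/3 = 6.6667
  S[U,V] = ((3)·(-0.25) + (-1)·(2.75) + (-3)·(-1.25) + (1)·(-1.25)) / 3 = -1/3 = -0.3333
  S[V,V] = ((-0.25)·(-0.25) + (2.75)·(2.75) + (-1.25)·(-1.25) + (-1.25)·(-1.25)) / 3 = 10.75/3 = 3.5833
  S = [[6.6667, -0.3333],
 [-0.3333, 3.5833]].

Step 3 — invert S. det(S) = 6.6667·3.5833 - (-0.3333)² = 23.7778.
  S^{-1} = (1/det) · [[d, -b], [-b, a]] = [[0.1507, 0.014],
 [0.014, 0.2804]].

Step 4 — quadratic form (x̄ - mu_0)^T · S^{-1} · (x̄ - mu_0):
  S^{-1} · (x̄ - mu_0) = (-0.5853, 0.2944),
  (x̄ - mu_0)^T · [...] = (-4)·(-0.5853) + (1.25)·(0.2944) = 2.7091.

Step 5 — scale by n: T² = 4 · 2.7091 = 10.8364.

T² ≈ 10.8364


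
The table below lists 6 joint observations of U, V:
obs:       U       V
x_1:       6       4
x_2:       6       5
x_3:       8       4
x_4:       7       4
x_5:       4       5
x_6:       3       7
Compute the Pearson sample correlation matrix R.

Step 1 — column means:
  mean(U) = (6 + 6 + 8 + 7 + 4 + 3) / 6 = 34/6 = 5.6667
  mean(V) = (4 + 5 + 4 + 4 + 5 + 7) / 6 = 29/6 = 4.8333

Step 2 — sample variances and covariances s[i,j] = (1/(n-1)) · Σ_k (x_{k,i} - mean_i) · (x_{k,j} - mean_j), with n-1 = 5:
  s[U,U] = ((0.3333)·(0.3333) + (0.3333)·(0.3333) + (2.3333)·(2.3333) + (1.3333)·(1.3333) + (-1.6667)·(-1.6667) + (-2.6667)·(-2.6667)) / 5 = 17.3333/5 = 3.4667
  s[U,V] = ((0.3333)·(-0.8333) + (0.3333)·(0.1667) + (2.3333)·(-0.8333) + (1.3333)·(-0.8333) + (-1.6667)·(0.1667) + (-2.6667)·(2.1667)) / 5 = -9.3333/5 = -1.8667
  s[V,V] = ((-0.8333)·(-0.8333) + (0.1667)·(0.1667) + (-0.8333)·(-0.8333) + (-0.8333)·(-0.8333) + (0.1667)·(0.1667) + (2.1667)·(2.1667)) / 5 = 6.8333/5 = 1.3667
  Sample standard deviations s_i = √(s[i,i]):
  s(U) = √(3.4667) = 1.8619
  s(V) = √(1.3667) = 1.169

Step 3 — r_{ij} = s_{ij} / (s_i · s_j):
  r[U,U] = 1 (diagonal).
  r[U,V] = -1.8667 / (1.8619 · 1.169) = -1.8667 / 2.1766 = -0.8576
  r[V,V] = 1 (diagonal).

R is symmetric with unit diagonal. Assembling:

R = [[1, -0.8576],
 [-0.8576, 1]]


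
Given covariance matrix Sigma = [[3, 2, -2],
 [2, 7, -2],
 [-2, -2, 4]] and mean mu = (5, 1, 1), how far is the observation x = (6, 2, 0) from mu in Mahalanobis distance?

Step 1 — centre the observation: (x - mu) = (1, 1, -1).

Step 2 — invert Sigma (cofactor / det for 3×3, or solve directly):
  Sigma^{-1} = [[0.5455, -0.0909, 0.2273],
 [-0.0909, 0.1818, 0.0455],
 [0.2273, 0.0455, 0.3864]].

Step 3 — form the quadratic (x - mu)^T · Sigma^{-1} · (x - mu):
  Sigma^{-1} · (x - mu) = (0.2273, 0.0455, -0.1136).
  (x - mu)^T · [Sigma^{-1} · (x - mu)] = (1)·(0.2273) + (1)·(0.0455) + (-1)·(-0.1136) = 0.3864.

Step 4 — take square root: d = √(0.3864) ≈ 0.6216.

d(x, mu) = √(0.3864) ≈ 0.6216


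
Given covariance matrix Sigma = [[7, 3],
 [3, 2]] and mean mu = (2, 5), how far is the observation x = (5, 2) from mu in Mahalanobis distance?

Step 1 — centre the observation: (x - mu) = (3, -3).

Step 2 — invert Sigma. det(Sigma) = 7·2 - (3)² = 5.
  Sigma^{-1} = (1/det) · [[d, -b], [-b, a]] = [[0.4, -0.6],
 [-0.6, 1.4]].

Step 3 — form the quadratic (x - mu)^T · Sigma^{-1} · (x - mu):
  Sigma^{-1} · (x - mu) = (3, -6).
  (x - mu)^T · [Sigma^{-1} · (x - mu)] = (3)·(3) + (-3)·(-6) = 27.

Step 4 — take square root: d = √(27) ≈ 5.1962.

d(x, mu) = √(27) ≈ 5.1962


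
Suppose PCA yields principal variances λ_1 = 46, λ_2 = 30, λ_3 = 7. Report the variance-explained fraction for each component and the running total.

Step 1 — total variance = trace(Sigma) = Σ λ_i = 46 + 30 + 7 = 83.

Step 2 — fraction explained by component i = λ_i / Σ λ:
  PC1: 46/83 = 0.5542
  PC2: 30/83 = 0.3614
  PC3: 7/83 = 0.0843

Step 3 — cumulative fraction after k components = (λ_1 + ... + λ_k) / Σ λ:
  k = 1: 46/83 = 0.5542
  k = 2: (46 + 30)/83 = 76/83 = 0.9157
  k = 3: (46 + 30 + 7)/83 = 83/83 = 1

Summary (fraction, with percent):

explained: PC1 0.5542 (55.42%), PC2 0.3614 (36.14%), PC3 0.0843 (8.43%);  cumulative: 0.5542, 0.9157, 1


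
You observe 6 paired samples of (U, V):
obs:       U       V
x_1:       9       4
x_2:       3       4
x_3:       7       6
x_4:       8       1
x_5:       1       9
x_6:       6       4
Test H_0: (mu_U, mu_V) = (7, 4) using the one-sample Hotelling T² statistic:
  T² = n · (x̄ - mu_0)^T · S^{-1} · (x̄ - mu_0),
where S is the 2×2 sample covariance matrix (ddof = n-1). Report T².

Step 1 — sample mean vector:
  mean(U) = (9 + 3 + 7 + 8 + 1 + 6) / 6 = 34/6 = 5.6667
  mean(V) = (4 + 4 + 6 + 1 + 9 + 4) / 6 = 28/6 = 4.6667
  x̄ = (5.6667, 4.6667),  deviation x̄ - mu_0 = (5.6667, 4.6667) - (7, 4) = (-1.3333, 0.6667).

Step 2 — sample covariance matrix, S[i,j] = (1/(n-1)) · Σ_k (x_{k,i} - mean_i) · (x_{k,j} - mean_j), divisor n-1 = 5:
  S[U,U] = ((3.3333)·(3.3333) + (-2.6667)·(-2.6667) + (1.3333)·(1.3333) + (2.3333)·(2.3333) + (-4.6667)·(-4.6667) + (0.3333)·(0.3333)) / 5 = 47.3333/5 = 9.4667
  S[U,V] = ((3.3333)·(-0.6667) + (-2.6667)·(-0.6667) + (1.3333)·(1.3333) + (2.3333)·(-3.6667) + (-4.6667)·(4.3333) + (0.3333)·(-0.6667)) / 5 = -27.6667/5 = -5.5333
  S[V,V] = ((-0.6667)·(-0.6667) + (-0.6667)·(-0.6667) + (1.3333)·(1.3333) + (-3.6667)·(-3.6667) + (4.3333)·(4.3333) + (-0.6667)·(-0.6667)) / 5 = 35.3333/5 = 7.0667
  S = [[9.4667, -5.5333],
 [-5.5333, 7.0667]].

Step 3 — invert S. det(S) = 9.4667·7.0667 - (-5.5333)² = 36.28.
  S^{-1} = (1/det) · [[d, -b], [-b, a]] = [[0.1948, 0.1525],
 [0.1525, 0.2609]].

Step 4 — quadratic form (x̄ - mu_0)^T · S^{-1} · (x̄ - mu_0):
  S^{-1} · (x̄ - mu_0) = (-0.158, -0.0294),
  (x̄ - mu_0)^T · [...] = (-1.3333)·(-0.158) + (0.6667)·(-0.0294) = 0.1911.

Step 5 — scale by n: T² = 6 · 0.1911 = 1.1466.

T² ≈ 1.1466


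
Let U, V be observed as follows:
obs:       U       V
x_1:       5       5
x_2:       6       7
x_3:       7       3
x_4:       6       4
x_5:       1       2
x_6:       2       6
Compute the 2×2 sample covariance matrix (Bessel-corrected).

Step 1 — column means:
  mean(U) = (5 + 6 + 7 + 6 + 1 + 2) / 6 = 27/6 = 4.5
  mean(V) = (5 + 7 + 3 + 4 + 2 + 6) / 6 = 27/6 = 4.5

Step 2 — sample covariance S[i,j] = (1/(n-1)) · Σ_k (x_{k,i} - mean_i) · (x_{k,j} - mean_j), with n-1 = 5.
  S[U,U] = ((0.5)·(0.5) + (1.5)·(1.5) + (2.5)·(2.5) + (1.5)·(1.5) + (-3.5)·(-3.5) + (-2.5)·(-2.5)) / 5 = 29.5/5 = 5.9
  S[U,V] = ((0.5)·(0.5) + (1.5)·(2.5) + (2.5)·(-1.5) + (1.5)·(-0.5) + (-3.5)·(-2.5) + (-2.5)·(1.5)) / 5 = 4.5/5 = 0.9
  S[V,V] = ((0.5)·(0.5) + (2.5)·(2.5) + (-1.5)·(-1.5) + (-0.5)·(-0.5) + (-2.5)·(-2.5) + (1.5)·(1.5)) / 5 = 17.5/5 = 3.5

S is symmetric (S[j,i] = S[i,j]). Assembling:

S = [[5.9, 0.9],
 [0.9, 3.5]]


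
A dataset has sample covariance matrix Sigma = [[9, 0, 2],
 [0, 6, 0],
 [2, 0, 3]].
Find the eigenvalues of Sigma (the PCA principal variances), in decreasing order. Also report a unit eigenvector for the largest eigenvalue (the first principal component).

Step 1 — characteristic polynomial p(λ) = det(λI - Sigma) = λ³ - tr·λ² + c_1·λ - det, where tr = trace, c_1 = sum of the principal 2×2 minors, det = det(Sigma):
  tr = 9 + 6 + 3 = 18,
  c_1 = (9·6 - (0)²) + (9·3 - (2)²) + (6·3 - (0)²) = 54 + 23 + 18 = 95,
  det = 9·(6·3 - (0)²) - (0)·((0)·3 - (0)·(2)) + (2)·((0)·(0) - 6·(2)) = 9·(18) - (0)·(0) + (2)·(-12) = 138.
  So p(λ) = λ³ - 18λ² + 95λ - 138.
Step 2 — look for an integer root (rational root theorem: any rational root is an integer divisor of 138). Testing λ = 6:
  p(6) = 216 - 648 + 570 - 138 = 0  ✓
  Dividing out (λ - 6): p(λ) = (λ - 6)(λ² - 12λ + 23).
Step 3 — remaining eigenvalues from the quadratic λ² - 12λ + 23 = 0:
  Δ = 12² - 4·23 = 144 - 92 = 52,  λ = (12 ± √52)/2 = (12 ± 7.2111)/2 ≈ 9.6056 or 2.3944.
  Sorted: λ_1 = 9.6056,  λ_2 = 6,  λ_3 = 2.3944  (check: sum = 18 = tr ✓).

Step 4 — unit eigenvector for λ_1 ≈ 9.6056: v spans the null space of (Sigma - λ_1 I), whose rows are
  r_1 = (-0.6056, 0, 2),  r_2 = (0, -3.6056, 0),  r_3 = (2, 0, -6.6056).
  v is orthogonal to every row, so take v ∝ r_1 × r_2 = ((0)·(0) - (2)·(-3.6056), (2)·(0) - (-0.6056)·(0), (-0.6056)·(-3.6056) - (0)·(0)) ≈ (7.2111, 0, 2.1833).
  Let u = (7.2111, 0, 2.1833).
  ||u|| = √((7.2111)² + (0)² + (2.1833)²) = √(56.767) ≈ 7.5344,  v_1 = u/||u|| ≈ (0.9571, 0, 0.2898) (||v_1|| = 1).

λ_1 = 9.6056,  λ_2 = 6,  λ_3 = 2.3944;  v_1 ≈ (0.9571, 0, 0.2898)


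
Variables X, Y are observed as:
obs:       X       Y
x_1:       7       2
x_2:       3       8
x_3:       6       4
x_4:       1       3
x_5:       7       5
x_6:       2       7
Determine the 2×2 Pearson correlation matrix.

Step 1 — column means:
  mean(X) = (7 + 3 + 6 + 1 + 7 + 2) / 6 = 26/6 = 4.3333
  mean(Y) = (2 + 8 + 4 + 3 + 5 + 7) / 6 = 29/6 = 4.8333

Step 2 — sample variances and covariances s[i,j] = (1/(n-1)) · Σ_k (x_{k,i} - mean_i) · (x_{k,j} - mean_j), with n-1 = 5:
  s[X,X] = ((2.6667)·(2.6667) + (-1.3333)·(-1.3333) + (1.6667)·(1.6667) + (-3.3333)·(-3.3333) + (2.6667)·(2.6667) + (-2.3333)·(-2.3333)) / 5 = 35.3333/5 = 7.0667
  s[X,Y] = ((2.6667)·(-2.8333) + (-1.3333)·(3.1667) + (1.6667)·(-0.8333) + (-3.3333)·(-1.8333) + (2.6667)·(0.1667) + (-2.3333)·(2.1667)) / 5 = -11.6667/5 = -2.3333
  s[Y,Y] = ((-2.8333)·(-2.8333) + (3.1667)·(3.1667) + (-0.8333)·(-0.8333) + (-1.8333)·(-1.8333) + (0.1667)·(0.1667) + (2.1667)·(2.1667)) / 5 = 26.8333/5 = 5.3667
  Sample standard deviations s_i = √(s[i,i]):
  s(X) = √(7.0667) = 2.6583
  s(Y) = √(5.3667) = 2.3166

Step 3 — r_{ij} = s_{ij} / (s_i · s_j):
  r[X,X] = 1 (diagonal).
  r[X,Y] = -2.3333 / (2.6583 · 2.3166) = -2.3333 / 6.1583 = -0.3789
  r[Y,Y] = 1 (diagonal).

R is symmetric with unit diagonal. Assembling:

R = [[1, -0.3789],
 [-0.3789, 1]]


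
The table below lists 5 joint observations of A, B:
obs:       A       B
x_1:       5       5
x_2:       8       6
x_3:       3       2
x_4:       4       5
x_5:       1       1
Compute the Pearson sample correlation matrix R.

Step 1 — column means:
  mean(A) = (5 + 8 + 3 + 4 + 1) / 5 = 21/5 = 4.2
  mean(B) = (5 + 6 + 2 + 5 + 1) / 5 = 19/5 = 3.8

Step 2 — sample variances and covariances s[i,j] = (1/(n-1)) · Σ_k (x_{k,i} - mean_i) · (x_{k,j} - mean_j), with n-1 = 4:
  s[A,A] = ((0.8)·(0.8) + (3.8)·(3.8) + (-1.2)·(-1.2) + (-0.2)·(-0.2) + (-3.2)·(-3.2)) / 4 = 26.8/4 = 6.7
  s[A,B] = ((0.8)·(1.2) + (3.8)·(2.2) + (-1.2)·(-1.8) + (-0.2)·(1.2) + (-3.2)·(-2.8)) / 4 = 20.2/4 = 5.05
  s[B,B] = ((1.2)·(1.2) + (2.2)·(2.2) + (-1.8)·(-1.8) + (1.2)·(1.2) + (-2.8)·(-2.8)) / 4 = 18.8/4 = 4.7
  Sample standard deviations s_i = √(s[i,i]):
  s(A) = √(6.7) = 2.5884
  s(B) = √(4.7) = 2.1679

Step 3 — r_{ij} = s_{ij} / (s_i · s_j):
  r[A,A] = 1 (diagonal).
  r[A,B] = 5.05 / (2.5884 · 2.1679) = 5.05 / 5.6116 = 0.8999
  r[B,B] = 1 (diagonal).

R is symmetric with unit diagonal. Assembling:

R = [[1, 0.8999],
 [0.8999, 1]]


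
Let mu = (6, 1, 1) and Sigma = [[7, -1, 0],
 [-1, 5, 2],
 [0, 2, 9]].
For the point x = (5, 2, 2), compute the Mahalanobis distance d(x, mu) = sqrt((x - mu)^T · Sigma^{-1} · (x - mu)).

Step 1 — centre the observation: (x - mu) = (-1, 1, 1).

Step 2 — invert Sigma (cofactor / det for 3×3, or solve directly):
  Sigma^{-1} = [[0.1475, 0.0324, -0.0072],
 [0.0324, 0.2266, -0.0504],
 [-0.0072, -0.0504, 0.1223]].

Step 3 — form the quadratic (x - mu)^T · Sigma^{-1} · (x - mu):
  Sigma^{-1} · (x - mu) = (-0.1223, 0.1439, 0.0791).
  (x - mu)^T · [Sigma^{-1} · (x - mu)] = (-1)·(-0.1223) + (1)·(0.1439) + (1)·(0.0791) = 0.3453.

Step 4 — take square root: d = √(0.3453) ≈ 0.5876.

d(x, mu) = √(0.3453) ≈ 0.5876


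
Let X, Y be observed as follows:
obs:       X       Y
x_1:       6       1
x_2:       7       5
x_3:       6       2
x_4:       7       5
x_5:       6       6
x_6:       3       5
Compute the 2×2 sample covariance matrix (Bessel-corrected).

Step 1 — column means:
  mean(X) = (6 + 7 + 6 + 7 + 6 + 3) / 6 = 35/6 = 5.8333
  mean(Y) = (1 + 5 + 2 + 5 + 6 + 5) / 6 = 24/6 = 4

Step 2 — sample covariance S[i,j] = (1/(n-1)) · Σ_k (x_{k,i} - mean_i) · (x_{k,j} - mean_j), with n-1 = 5.
  S[X,X] = ((0.1667)·(0.1667) + (1.1667)·(1.1667) + (0.1667)·(0.1667) + (1.1667)·(1.1667) + (0.1667)·(0.1667) + (-2.8333)·(-2.8333)) / 5 = 10.8333/5 = 2.1667
  S[X,Y] = ((0.1667)·(-3) + (1.1667)·(1) + (0.1667)·(-2) + (1.1667)·(1) + (0.1667)·(2) + (-2.8333)·(1)) / 5 = -1/5 = -0.2
  S[Y,Y] = ((-3)·(-3) + (1)·(1) + (-2)·(-2) + (1)·(1) + (2)·(2) + (1)·(1)) / 5 = 20/5 = 4

S is symmetric (S[j,i] = S[i,j]). Assembling:

S = [[2.1667, -0.2],
 [-0.2, 4]]


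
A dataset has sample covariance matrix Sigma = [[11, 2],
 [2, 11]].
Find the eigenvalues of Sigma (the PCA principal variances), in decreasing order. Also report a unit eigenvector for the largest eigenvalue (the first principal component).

Step 1 — characteristic polynomial of 2×2 Sigma:
  det(Sigma - λI) = λ² - trace · λ + det = 0.
  trace = 11 + 11 = 22, det = 11·11 - (2)² = 117.
Step 2 — discriminant:
  Δ = trace² - 4·det = 484 - 468 = 16.
Step 3 — eigenvalues:
  λ = (trace ± √Δ)/2 = (22 ± 4)/2,
  λ_1 = 13,  λ_2 = 9.

Step 4 — unit eigenvector for λ_1: solve (Sigma - λ_1 I)v = 0. First row:
  (11 - 13)·v_x + (2)·v_y = 0, i.e. (-2)·v_x + (2)·v_y = 0,
  so v ∝ (b, λ_1 - a) = (2, 2) = u.
  ||u|| = √((2)² + (2)²) = √(8) ≈ 2.8284,
  v_1 = u/||u|| ≈ (0.7071, 0.7071) (||v_1|| = 1).

λ_1 = 13,  λ_2 = 9;  v_1 ≈ (0.7071, 0.7071)


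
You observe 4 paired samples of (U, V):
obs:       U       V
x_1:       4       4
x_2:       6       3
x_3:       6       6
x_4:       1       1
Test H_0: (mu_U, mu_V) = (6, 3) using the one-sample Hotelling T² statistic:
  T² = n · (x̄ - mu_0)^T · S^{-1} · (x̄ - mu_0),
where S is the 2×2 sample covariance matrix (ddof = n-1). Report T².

Step 1 — sample mean vector:
  mean(U) = (4 + 6 + 6 + 1) / 4 = 17/4 = 4.25
  mean(V) = (4 + 3 + 6 + 1) / 4 = 14/4 = 3.5
  x̄ = (4.25, 3.5),  deviation x̄ - mu_0 = (4.25, 3.5) - (6, 3) = (-1.75, 0.5).

Step 2 — sample covariance matrix, S[i,j] = (1/(n-1)) · Σ_k (x_{k,i} - mean_i) · (x_{k,j} - mean_j), divisor n-1 = 3:
  S[U,U] = ((-0.25)·(-0.25) + (1.75)·(1.75) + (1.75)·(1.75) + (-3.25)·(-3.25)) / 3 = 16.75/3 = 5.5833
  S[U,V] = ((-0.25)·(0.5) + (1.75)·(-0.5) + (1.75)·(2.5) + (-3.25)·(-2.5)) / 3 = 11.5/3 = 3.8333
  S[V,V] = ((0.5)·(0.5) + (-0.5)·(-0.5) + (2.5)·(2.5) + (-2.5)·(-2.5)) / 3 = 13/3 = 4.3333
  S = [[5.5833, 3.8333],
 [3.8333, 4.3333]].

Step 3 — invert S. det(S) = 5.5833·4.3333 - (3.8333)² = 9.5.
  S^{-1} = (1/det) · [[d, -b], [-b, a]] = [[0.4561, -0.4035],
 [-0.4035, 0.5877]].

Step 4 — quadratic form (x̄ - mu_0)^T · S^{-1} · (x̄ - mu_0):
  S^{-1} · (x̄ - mu_0) = (-1, 1),
  (x̄ - mu_0)^T · [...] = (-1.75)·(-1) + (0.5)·(1) = 2.25.

Step 5 — scale by n: T² = 4 · 2.25 = 9.

T² ≈ 9


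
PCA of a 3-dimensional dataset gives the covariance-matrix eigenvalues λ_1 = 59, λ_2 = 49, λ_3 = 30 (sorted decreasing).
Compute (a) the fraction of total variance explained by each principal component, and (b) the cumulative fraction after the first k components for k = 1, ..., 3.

Step 1 — total variance = trace(Sigma) = Σ λ_i = 59 + 49 + 30 = 138.

Step 2 — fraction explained by component i = λ_i / Σ λ:
  PC1: 59/138 = 0.4275
  PC2: 49/138 = 0.3551
  PC3: 30/138 = 0.2174

Step 3 — cumulative fraction after k components = (λ_1 + ... + λ_k) / Σ λ:
  k = 1: 59/138 = 0.4275
  k = 2: (59 + 49)/138 = 108/138 = 0.7826
  k = 3: (59 + 49 + 30)/138 = 138/138 = 1

Summary (fraction, with percent):

explained: PC1 0.4275 (42.75%), PC2 0.3551 (35.51%), PC3 0.2174 (21.74%);  cumulative: 0.4275, 0.7826, 1


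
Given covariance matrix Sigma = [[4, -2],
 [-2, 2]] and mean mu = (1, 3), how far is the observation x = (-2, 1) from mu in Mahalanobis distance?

Step 1 — centre the observation: (x - mu) = (-3, -2).

Step 2 — invert Sigma. det(Sigma) = 4·2 - (-2)² = 4.
  Sigma^{-1} = (1/det) · [[d, -b], [-b, a]] = [[0.5, 0.5],
 [0.5, 1]].

Step 3 — form the quadratic (x - mu)^T · Sigma^{-1} · (x - mu):
  Sigma^{-1} · (x - mu) = (-2.5, -3.5).
  (x - mu)^T · [Sigma^{-1} · (x - mu)] = (-3)·(-2.5) + (-2)·(-3.5) = 14.5.

Step 4 — take square root: d = √(14.5) ≈ 3.8079.

d(x, mu) = √(14.5) ≈ 3.8079


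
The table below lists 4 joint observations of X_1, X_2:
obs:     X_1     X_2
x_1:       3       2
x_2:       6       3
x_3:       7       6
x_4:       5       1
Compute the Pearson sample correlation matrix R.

Step 1 — column means:
  mean(X_1) = (3 + 6 + 7 + 5) / 4 = 21/4 = 5.25
  mean(X_2) = (2 + 3 + 6 + 1) / 4 = 12/4 = 3

Step 2 — sample variances and covariances s[i,j] = (1/(n-1)) · Σ_k (x_{k,i} - mean_i) · (x_{k,j} - mean_j), with n-1 = 3:
  s[X_1,X_1] = ((-2.25)·(-2.25) + (0.75)·(0.75) + (1.75)·(1.75) + (-0.25)·(-0.25)) / 3 = 8.75/3 = 2.9167
  s[X_1,X_2] = ((-2.25)·(-1) + (0.75)·(0) + (1.75)·(3) + (-0.25)·(-2)) / 3 = 8/3 = 2.6667
  s[X_2,X_2] = ((-1)·(-1) + (0)·(0) + (3)·(3) + (-2)·(-2)) / 3 = 14/3 = 4.6667
  Sample standard deviations s_i = √(s[i,i]):
  s(X_1) = √(2.9167) = 1.7078
  s(X_2) = √(4.6667) = 2.1602

Step 3 — r_{ij} = s_{ij} / (s_i · s_j):
  r[X_1,X_1] = 1 (diagonal).
  r[X_1,X_2] = 2.6667 / (1.7078 · 2.1602) = 2.6667 / 3.6893 = 0.7228
  r[X_2,X_2] = 1 (diagonal).

R is symmetric with unit diagonal. Assembling:

R = [[1, 0.7228],
 [0.7228, 1]]


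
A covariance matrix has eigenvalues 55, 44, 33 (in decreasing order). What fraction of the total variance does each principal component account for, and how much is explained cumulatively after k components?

Step 1 — total variance = trace(Sigma) = Σ λ_i = 55 + 44 + 33 = 132.

Step 2 — fraction explained by component i = λ_i / Σ λ:
  PC1: 55/132 = 0.4167
  PC2: 44/132 = 0.3333
  PC3: 33/132 = 0.25

Step 3 — cumulative fraction after k components = (λ_1 + ... + λ_k) / Σ λ:
  k = 1: 55/132 = 0.4167
  k = 2: (55 + 44)/132 = 99/132 = 0.75
  k = 3: (55 + 44 + 33)/132 = 132/132 = 1

Summary (fraction, with percent):

explained: PC1 0.4167 (41.67%), PC2 0.3333 (33.33%), PC3 0.25 (25%);  cumulative: 0.4167, 0.75, 1


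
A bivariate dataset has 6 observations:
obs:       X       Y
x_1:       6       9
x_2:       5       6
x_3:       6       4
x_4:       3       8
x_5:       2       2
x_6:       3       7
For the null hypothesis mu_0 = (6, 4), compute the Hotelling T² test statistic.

Step 1 — sample mean vector:
  mean(X) = (6 + 5 + 6 + 3 + 2 + 3) / 6 = 25/6 = 4.1667
  mean(Y) = (9 + 6 + 4 + 8 + 2 + 7) / 6 = 36/6 = 6
  x̄ = (4.1667, 6),  deviation x̄ - mu_0 = (4.1667, 6) - (6, 4) = (-1.8333, 2).

Step 2 — sample covariance matrix, S[i,j] = (1/(n-1)) · Σ_k (x_{k,i} - mean_i) · (x_{k,j} - mean_j), divisor n-1 = 5:
  S[X,X] = ((1.8333)·(1.8333) + (0.8333)·(0.8333) + (1.8333)·(1.8333) + (-1.1667)·(-1.1667) + (-2.1667)·(-2.1667) + (-1.1667)·(-1.1667)) / 5 = 14.8333/5 = 2.9667
  S[X,Y] = ((1.8333)·(3) + (0.8333)·(0) + (1.8333)·(-2) + (-1.1667)·(2) + (-2.1667)·(-4) + (-1.1667)·(1)) / 5 = 7/5 = 1.4
  S[Y,Y] = ((3)·(3) + (0)·(0) + (-2)·(-2) + (2)·(2) + (-4)·(-4) + (1)·(1)) / 5 = 34/5 = 6.8
  S = [[2.9667, 1.4],
 [1.4, 6.8]].

Step 3 — invert S. det(S) = 2.9667·6.8 - (1.4)² = 18.2133.
  S^{-1} = (1/det) · [[d, -b], [-b, a]] = [[0.3734, -0.0769],
 [-0.0769, 0.1629]].

Step 4 — quadratic form (x̄ - mu_0)^T · S^{-1} · (x̄ - mu_0):
  S^{-1} · (x̄ - mu_0) = (-0.8382, 0.4667),
  (x̄ - mu_0)^T · [...] = (-1.8333)·(-0.8382) + (2)·(0.4667) = 2.4701.

Step 5 — scale by n: T² = 6 · 2.4701 = 14.8206.

T² ≈ 14.8206


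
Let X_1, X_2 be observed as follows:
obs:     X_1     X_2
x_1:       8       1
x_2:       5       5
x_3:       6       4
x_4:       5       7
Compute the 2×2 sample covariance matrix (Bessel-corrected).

Step 1 — column means:
  mean(X_1) = (8 + 5 + 6 + 5) / 4 = 24/4 = 6
  mean(X_2) = (1 + 5 + 4 + 7) / 4 = 17/4 = 4.25

Step 2 — sample covariance S[i,j] = (1/(n-1)) · Σ_k (x_{k,i} - mean_i) · (x_{k,j} - mean_j), with n-1 = 3.
  S[X_1,X_1] = ((2)·(2) + (-1)·(-1) + (0)·(0) + (-1)·(-1)) / 3 = 6/3 = 2
  S[X_1,X_2] = ((2)·(-3.25) + (-1)·(0.75) + (0)·(-0.25) + (-1)·(2.75)) / 3 = -10/3 = -3.3333
  S[X_2,X_2] = ((-3.25)·(-3.25) + (0.75)·(0.75) + (-0.25)·(-0.25) + (2.75)·(2.75)) / 3 = 18.75/3 = 6.25

S is symmetric (S[j,i] = S[i,j]). Assembling:

S = [[2, -3.3333],
 [-3.3333, 6.25]]
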